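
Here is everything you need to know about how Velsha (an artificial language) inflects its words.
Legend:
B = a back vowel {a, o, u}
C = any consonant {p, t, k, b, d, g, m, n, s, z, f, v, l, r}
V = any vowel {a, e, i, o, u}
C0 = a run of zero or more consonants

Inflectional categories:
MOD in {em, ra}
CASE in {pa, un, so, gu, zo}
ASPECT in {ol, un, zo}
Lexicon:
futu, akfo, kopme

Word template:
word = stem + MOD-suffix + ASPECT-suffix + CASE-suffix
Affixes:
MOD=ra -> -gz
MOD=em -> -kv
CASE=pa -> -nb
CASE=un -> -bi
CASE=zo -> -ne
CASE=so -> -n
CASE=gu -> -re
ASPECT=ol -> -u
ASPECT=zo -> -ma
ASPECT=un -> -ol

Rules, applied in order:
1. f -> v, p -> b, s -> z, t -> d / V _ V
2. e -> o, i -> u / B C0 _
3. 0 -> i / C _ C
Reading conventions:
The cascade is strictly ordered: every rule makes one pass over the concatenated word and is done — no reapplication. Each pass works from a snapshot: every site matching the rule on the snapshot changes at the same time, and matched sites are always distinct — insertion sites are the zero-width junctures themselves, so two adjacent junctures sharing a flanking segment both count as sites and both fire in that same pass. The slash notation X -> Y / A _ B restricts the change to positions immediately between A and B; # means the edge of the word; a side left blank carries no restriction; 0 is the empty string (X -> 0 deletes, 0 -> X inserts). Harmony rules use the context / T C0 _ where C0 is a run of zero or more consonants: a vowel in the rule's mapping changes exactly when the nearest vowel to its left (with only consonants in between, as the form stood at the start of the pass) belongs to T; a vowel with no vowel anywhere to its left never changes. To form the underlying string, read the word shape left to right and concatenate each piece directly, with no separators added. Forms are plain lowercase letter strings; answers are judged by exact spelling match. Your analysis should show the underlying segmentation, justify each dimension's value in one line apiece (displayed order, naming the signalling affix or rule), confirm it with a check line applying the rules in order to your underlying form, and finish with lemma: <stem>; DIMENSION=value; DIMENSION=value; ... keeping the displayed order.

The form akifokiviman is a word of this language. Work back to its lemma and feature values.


underlying: akfo-kv-ma-n
MOD=em - signalled by the affix -kv
CASE=so - signalled by the affix -n
ASPECT=zo - signalled by the affix -ma
check: akfokvman -> akfokvman -> akfokvman -> akifokiviman
lemma: akfo; MOD=em; CASE=so; ASPECT=zo


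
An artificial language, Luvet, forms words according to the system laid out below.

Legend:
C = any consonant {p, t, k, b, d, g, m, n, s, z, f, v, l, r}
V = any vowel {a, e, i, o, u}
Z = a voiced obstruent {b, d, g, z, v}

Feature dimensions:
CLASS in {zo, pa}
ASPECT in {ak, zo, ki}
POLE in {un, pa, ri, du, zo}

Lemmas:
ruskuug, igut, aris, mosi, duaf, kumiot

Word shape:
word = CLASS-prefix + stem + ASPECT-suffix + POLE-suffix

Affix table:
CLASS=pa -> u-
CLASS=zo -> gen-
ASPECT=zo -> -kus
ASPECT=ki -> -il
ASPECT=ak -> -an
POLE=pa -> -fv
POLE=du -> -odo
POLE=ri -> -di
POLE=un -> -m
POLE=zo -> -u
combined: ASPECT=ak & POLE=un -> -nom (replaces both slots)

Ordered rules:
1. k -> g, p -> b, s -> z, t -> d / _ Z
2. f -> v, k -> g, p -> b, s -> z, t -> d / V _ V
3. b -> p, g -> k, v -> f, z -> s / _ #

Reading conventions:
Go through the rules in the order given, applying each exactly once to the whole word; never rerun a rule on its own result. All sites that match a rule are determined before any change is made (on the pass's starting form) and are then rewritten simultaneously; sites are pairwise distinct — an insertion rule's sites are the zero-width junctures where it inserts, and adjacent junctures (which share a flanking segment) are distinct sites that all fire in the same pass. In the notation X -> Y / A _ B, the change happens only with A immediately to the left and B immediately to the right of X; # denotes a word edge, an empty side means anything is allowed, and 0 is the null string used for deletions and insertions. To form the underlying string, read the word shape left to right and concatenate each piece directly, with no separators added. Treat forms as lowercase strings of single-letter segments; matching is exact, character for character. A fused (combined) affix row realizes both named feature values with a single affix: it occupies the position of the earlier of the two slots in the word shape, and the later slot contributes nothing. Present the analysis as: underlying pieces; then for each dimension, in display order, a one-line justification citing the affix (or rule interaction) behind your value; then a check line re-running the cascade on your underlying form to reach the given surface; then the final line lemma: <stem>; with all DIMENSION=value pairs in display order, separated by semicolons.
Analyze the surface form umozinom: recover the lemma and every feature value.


underlying: u-mosi-nom
CLASS=pa - signalled by the affix u-
ASPECT=ak - signalled by the combined affix row
POLE=un - signalled by the combined affix row
check: umosinom -> umosinom -> umozinom -> umozinom
lemma: mosi; CLASS=pa; ASPECT=ak; POLE=un


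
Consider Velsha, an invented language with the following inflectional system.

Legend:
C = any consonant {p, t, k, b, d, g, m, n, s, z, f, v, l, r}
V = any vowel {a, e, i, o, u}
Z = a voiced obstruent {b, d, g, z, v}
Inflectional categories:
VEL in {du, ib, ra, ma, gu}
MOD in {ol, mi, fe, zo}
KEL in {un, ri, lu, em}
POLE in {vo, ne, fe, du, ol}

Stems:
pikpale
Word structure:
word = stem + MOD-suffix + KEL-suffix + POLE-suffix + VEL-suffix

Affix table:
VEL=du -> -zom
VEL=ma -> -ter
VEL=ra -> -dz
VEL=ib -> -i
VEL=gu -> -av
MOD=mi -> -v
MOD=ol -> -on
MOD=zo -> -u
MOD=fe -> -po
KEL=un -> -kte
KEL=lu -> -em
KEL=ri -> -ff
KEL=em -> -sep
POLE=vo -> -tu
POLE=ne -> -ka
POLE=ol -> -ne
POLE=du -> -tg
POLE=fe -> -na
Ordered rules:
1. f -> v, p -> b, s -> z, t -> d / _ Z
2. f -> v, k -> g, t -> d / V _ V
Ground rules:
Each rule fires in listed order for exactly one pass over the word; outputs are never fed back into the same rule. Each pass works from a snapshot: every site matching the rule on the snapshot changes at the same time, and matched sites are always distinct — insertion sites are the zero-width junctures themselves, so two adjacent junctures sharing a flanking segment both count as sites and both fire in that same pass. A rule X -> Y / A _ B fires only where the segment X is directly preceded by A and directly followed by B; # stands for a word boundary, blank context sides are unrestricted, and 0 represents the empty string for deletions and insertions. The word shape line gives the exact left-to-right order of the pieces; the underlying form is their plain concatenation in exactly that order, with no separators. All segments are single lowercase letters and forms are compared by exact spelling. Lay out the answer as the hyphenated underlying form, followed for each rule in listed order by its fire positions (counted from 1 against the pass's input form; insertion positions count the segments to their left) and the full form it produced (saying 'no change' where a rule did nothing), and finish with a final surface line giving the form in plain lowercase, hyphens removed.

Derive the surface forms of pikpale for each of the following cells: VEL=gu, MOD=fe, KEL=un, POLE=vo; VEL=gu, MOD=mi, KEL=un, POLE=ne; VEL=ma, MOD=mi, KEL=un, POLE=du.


cell VEL=gu, MOD=fe, KEL=un, POLE=vo:
underlying: pikpale-po-kte-tu-av
1. f -> v, p -> b, s -> z, t -> d / _ Z: no change
2. f -> v, k -> g, t -> d / V _ V: fires at position(s) 13: pikpalepokteduav
surface: pikpalepokteduav

cell VEL=gu, MOD=mi, KEL=un, POLE=ne:
underlying: pikpale-v-kte-ka-av
1. f -> v, p -> b, s -> z, t -> d / _ Z: no change
2. f -> v, k -> g, t -> d / V _ V: fires at position(s) 12: pikpalevktegaav
surface: pikpalevktegaav

cell VEL=ma, MOD=mi, KEL=un, POLE=du:
underlying: pikpale-v-kte-tg-ter
1. f -> v, p -> b, s -> z, t -> d / _ Z: fires at position(s) 12: pikpalevktedgter
2. f -> v, k -> g, t -> d / V _ V: no change
surface: pikpalevktedgter


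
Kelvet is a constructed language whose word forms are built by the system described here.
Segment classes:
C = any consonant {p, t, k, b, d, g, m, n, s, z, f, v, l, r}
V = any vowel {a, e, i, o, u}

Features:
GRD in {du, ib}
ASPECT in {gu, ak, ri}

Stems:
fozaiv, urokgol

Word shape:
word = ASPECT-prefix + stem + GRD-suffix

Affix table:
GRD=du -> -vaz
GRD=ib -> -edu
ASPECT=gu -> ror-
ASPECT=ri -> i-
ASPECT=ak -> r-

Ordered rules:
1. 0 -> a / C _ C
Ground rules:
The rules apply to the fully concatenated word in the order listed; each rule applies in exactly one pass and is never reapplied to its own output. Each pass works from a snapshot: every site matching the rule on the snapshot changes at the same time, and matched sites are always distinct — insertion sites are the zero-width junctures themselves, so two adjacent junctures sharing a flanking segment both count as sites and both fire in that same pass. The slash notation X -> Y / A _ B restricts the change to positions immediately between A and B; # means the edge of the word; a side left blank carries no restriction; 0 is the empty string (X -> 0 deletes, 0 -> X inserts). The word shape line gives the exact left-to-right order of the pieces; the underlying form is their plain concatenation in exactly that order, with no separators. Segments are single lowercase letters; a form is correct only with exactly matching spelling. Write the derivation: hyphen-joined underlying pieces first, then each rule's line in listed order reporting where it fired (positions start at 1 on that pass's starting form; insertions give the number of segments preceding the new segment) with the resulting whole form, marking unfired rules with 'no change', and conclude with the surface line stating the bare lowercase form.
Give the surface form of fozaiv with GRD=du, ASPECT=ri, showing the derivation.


underlying: i-fozaiv-vaz
1. 0 -> a / C _ C: inserts after position(s) 7: ifozaivavaz
surface: ifozaivavaz


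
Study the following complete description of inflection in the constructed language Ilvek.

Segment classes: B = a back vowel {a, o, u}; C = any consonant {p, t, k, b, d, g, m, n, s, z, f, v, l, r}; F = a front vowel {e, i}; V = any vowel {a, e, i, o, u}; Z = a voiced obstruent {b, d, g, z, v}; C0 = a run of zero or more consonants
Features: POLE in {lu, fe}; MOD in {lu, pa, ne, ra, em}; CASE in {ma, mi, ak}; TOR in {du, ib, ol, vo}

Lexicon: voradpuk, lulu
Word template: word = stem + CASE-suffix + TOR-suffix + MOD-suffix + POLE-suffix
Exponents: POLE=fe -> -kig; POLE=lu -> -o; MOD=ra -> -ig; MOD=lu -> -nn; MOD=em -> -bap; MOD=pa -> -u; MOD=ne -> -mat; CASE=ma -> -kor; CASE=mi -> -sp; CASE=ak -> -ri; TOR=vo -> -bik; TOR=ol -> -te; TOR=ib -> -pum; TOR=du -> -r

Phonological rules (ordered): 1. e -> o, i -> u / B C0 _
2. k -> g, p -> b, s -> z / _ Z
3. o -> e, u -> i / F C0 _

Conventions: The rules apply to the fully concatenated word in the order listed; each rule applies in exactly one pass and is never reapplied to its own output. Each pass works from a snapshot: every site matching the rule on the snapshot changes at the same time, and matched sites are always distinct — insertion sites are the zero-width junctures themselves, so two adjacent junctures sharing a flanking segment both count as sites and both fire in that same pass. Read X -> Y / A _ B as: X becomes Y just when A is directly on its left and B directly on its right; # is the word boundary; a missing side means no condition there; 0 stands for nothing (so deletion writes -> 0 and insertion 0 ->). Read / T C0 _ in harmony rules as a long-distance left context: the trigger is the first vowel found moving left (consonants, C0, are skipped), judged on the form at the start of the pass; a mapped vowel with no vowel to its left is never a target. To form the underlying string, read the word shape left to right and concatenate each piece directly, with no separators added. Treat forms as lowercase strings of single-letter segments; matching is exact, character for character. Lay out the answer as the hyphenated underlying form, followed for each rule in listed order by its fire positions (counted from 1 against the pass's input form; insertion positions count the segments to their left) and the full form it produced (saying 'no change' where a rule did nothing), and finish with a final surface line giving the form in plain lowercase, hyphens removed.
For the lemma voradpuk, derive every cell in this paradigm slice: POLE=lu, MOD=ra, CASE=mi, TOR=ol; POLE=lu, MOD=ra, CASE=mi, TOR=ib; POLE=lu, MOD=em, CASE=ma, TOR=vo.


cell POLE=lu, MOD=ra, CASE=mi, TOR=ol:
underlying: voradpuk-sp-te-ig-o
1. e -> o, i -> u / B C0 _: fires at position(s) 12: voradpuksptoigo
2. k -> g, p -> b, s -> z / _ Z: no change
3. o -> e, u -> i / F C0 _: fires at position(s) 15: voradpuksptoige
surface: voradpuksptoige

cell POLE=lu, MOD=ra, CASE=mi, TOR=ib:
underlying: voradpuk-sp-pum-ig-o
1. e -> o, i -> u / B C0 _: fires at position(s) 14: voradpuksppumugo
2. k -> g, p -> b, s -> z / _ Z: no change
3. o -> e, u -> i / F C0 _: no change
surface: voradpuksppumugo

cell POLE=lu, MOD=em, CASE=ma, TOR=vo:
underlying: voradpuk-kor-bik-bap-o
1. e -> o, i -> u / B C0 _: fires at position(s) 13: voradpukkorbukbapo
2. k -> g, p -> b, s -> z / _ Z: fires at position(s) 14: voradpukkorbugbapo
3. o -> e, u -> i / F C0 _: no change
surface: voradpukkorbugbapo


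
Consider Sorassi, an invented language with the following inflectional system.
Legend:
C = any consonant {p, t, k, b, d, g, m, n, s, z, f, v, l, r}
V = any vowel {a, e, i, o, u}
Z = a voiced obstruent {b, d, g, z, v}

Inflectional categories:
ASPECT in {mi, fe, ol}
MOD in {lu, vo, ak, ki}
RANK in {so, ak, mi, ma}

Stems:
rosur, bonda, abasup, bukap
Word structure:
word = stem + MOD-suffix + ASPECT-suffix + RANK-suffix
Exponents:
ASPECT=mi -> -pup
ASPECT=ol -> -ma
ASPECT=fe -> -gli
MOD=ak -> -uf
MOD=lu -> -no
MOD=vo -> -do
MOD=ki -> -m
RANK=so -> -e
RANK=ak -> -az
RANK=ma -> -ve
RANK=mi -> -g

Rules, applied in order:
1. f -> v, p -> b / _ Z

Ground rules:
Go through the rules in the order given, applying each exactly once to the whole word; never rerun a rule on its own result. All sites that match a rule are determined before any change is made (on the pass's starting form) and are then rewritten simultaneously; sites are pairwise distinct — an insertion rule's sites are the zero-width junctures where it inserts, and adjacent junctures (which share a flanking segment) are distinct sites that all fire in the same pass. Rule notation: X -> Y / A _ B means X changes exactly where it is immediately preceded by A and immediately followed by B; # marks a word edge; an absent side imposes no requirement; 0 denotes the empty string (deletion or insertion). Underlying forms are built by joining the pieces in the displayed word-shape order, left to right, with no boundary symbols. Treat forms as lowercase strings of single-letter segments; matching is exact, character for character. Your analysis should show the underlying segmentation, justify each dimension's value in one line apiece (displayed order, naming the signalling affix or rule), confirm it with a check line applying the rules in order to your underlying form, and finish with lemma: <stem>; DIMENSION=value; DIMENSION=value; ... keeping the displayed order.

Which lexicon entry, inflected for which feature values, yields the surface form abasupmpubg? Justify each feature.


underlying: abasup-m-pup-g
ASPECT=mi - signalled by the affix -pup
MOD=ki - signalled by the affix -m
RANK=mi - signalled by the affix -g
check: abasupmpupg -> abasupmpubg
lemma: abasup; ASPECT=mi; MOD=ki; RANK=mi


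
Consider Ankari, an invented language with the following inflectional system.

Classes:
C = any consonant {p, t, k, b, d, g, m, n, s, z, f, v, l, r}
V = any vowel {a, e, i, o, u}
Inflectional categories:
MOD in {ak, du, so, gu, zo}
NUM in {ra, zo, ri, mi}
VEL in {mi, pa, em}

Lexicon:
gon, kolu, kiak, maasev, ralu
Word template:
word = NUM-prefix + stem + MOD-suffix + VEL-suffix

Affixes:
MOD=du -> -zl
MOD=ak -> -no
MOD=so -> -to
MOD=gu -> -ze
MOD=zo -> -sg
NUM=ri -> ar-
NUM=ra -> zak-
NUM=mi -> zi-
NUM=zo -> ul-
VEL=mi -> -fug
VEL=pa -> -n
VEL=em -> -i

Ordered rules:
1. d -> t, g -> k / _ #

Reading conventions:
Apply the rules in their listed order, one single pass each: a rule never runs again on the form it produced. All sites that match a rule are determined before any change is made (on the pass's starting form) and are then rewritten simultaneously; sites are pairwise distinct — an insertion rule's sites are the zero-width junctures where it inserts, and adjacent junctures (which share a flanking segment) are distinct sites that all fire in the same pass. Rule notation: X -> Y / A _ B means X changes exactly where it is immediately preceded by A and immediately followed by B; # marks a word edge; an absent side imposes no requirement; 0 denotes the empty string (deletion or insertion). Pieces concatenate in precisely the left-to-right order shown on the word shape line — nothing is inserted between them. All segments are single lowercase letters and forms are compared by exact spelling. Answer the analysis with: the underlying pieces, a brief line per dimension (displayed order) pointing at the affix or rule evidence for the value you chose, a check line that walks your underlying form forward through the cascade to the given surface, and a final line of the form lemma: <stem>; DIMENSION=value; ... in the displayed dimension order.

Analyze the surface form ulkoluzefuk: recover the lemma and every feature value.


underlying: ul-kolu-ze-fug
MOD=gu - signalled by the affix -ze
NUM=zo - signalled by the affix ul-
VEL=mi - signalled by the affix -fug
check: ulkoluzefug -> ulkoluzefuk
lemma: kolu; MOD=gu; NUM=zo; VEL=mi


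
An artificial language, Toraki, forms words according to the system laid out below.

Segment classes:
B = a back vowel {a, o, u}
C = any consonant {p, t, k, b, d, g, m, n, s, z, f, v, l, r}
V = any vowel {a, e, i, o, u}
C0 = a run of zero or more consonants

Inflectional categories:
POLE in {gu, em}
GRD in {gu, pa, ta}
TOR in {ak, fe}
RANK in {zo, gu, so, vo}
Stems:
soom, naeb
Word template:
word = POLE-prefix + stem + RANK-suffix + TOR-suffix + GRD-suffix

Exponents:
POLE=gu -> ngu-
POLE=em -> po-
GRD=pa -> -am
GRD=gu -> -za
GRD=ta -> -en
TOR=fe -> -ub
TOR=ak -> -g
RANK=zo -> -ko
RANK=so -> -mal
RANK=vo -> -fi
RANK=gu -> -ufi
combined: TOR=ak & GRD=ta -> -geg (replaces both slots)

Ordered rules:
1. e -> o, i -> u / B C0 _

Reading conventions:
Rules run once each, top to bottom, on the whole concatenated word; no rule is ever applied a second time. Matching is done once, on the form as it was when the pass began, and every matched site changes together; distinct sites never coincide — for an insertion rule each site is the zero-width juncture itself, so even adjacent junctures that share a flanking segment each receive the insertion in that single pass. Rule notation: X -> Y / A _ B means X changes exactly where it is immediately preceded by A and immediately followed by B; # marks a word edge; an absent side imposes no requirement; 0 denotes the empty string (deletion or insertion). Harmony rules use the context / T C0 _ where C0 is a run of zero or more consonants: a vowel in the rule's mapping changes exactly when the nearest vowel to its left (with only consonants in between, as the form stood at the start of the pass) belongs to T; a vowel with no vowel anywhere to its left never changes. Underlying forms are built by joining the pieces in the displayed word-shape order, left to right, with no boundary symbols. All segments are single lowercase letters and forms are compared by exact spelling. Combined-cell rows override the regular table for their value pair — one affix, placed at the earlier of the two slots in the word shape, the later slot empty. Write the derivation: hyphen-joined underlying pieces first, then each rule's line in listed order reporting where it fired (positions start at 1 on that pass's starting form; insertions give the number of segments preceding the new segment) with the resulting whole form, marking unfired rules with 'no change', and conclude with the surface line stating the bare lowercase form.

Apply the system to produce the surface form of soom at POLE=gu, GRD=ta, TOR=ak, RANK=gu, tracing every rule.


underlying: ngu-soom-ufi-geg
1. e -> o, i -> u / B C0 _: fires at position(s) 10: ngusoomufugeg
surface: ngusoomufugeg


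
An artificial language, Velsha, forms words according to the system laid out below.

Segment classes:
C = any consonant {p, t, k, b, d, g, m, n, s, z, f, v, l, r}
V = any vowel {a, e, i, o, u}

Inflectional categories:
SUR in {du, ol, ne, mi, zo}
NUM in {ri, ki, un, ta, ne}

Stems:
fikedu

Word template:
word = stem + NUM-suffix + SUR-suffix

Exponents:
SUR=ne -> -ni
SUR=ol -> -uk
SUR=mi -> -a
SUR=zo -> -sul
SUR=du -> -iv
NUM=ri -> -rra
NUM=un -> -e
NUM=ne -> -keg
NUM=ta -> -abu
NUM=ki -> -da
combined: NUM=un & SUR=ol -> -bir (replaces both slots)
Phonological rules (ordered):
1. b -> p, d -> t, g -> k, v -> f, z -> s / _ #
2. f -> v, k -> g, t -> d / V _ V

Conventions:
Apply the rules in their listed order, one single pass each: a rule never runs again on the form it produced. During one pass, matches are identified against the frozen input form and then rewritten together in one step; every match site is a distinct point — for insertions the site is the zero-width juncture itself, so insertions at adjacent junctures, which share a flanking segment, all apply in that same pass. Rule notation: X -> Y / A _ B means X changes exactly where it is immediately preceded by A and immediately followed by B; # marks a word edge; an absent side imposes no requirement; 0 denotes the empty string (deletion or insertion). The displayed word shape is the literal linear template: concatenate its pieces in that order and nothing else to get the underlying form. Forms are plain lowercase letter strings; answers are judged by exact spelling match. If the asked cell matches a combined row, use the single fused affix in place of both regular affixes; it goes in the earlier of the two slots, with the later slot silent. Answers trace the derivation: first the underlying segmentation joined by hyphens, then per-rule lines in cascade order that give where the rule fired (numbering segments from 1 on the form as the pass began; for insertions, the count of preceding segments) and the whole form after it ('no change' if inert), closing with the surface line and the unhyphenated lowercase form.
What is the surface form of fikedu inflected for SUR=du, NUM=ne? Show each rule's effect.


underlying: fikedu-keg-iv
1. b -> p, d -> t, g -> k, v -> f, z -> s / _ #: fires at position(s) 11: fikedukegif
2. f -> v, k -> g, t -> d / V _ V: fires at position(s) 3, 7: figedugegif
surface: figedugegif


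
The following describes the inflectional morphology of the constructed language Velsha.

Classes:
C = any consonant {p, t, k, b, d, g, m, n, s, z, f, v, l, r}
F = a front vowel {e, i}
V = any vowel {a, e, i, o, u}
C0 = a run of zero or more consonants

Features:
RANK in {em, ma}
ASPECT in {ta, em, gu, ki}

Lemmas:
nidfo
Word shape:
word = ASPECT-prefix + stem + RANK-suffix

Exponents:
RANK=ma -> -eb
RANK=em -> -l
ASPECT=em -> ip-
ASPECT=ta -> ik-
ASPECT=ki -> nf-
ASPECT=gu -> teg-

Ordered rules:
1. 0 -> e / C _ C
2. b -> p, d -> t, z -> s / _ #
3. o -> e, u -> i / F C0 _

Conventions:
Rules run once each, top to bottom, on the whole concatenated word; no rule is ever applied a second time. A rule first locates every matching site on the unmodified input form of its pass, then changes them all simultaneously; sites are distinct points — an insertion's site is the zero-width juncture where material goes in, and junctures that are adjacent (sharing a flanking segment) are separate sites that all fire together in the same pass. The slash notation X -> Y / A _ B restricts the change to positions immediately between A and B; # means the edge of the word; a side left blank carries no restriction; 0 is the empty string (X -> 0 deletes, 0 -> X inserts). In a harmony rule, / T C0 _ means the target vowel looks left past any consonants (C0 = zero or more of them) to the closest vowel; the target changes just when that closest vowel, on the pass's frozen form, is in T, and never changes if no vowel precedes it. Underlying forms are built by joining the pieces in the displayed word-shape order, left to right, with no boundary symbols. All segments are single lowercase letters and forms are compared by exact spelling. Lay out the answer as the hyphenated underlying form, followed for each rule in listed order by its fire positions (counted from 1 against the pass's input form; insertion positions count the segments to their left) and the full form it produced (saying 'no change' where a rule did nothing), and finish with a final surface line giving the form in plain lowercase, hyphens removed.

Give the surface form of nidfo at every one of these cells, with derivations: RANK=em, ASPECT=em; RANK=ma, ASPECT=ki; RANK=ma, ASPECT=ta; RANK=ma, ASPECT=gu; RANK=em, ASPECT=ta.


cell RANK=em, ASPECT=em:
underlying: ip-nidfo-l
1. 0 -> e / C _ C: inserts after position(s) 2, 5: ipenidefol
2. b -> p, d -> t, z -> s / _ #: no change
3. o -> e, u -> i / F C0 _: fires at position(s) 9: ipenidefel
surface: ipenidefel

cell RANK=ma, ASPECT=ki:
underlying: nf-nidfo-eb
1. 0 -> e / C _ C: inserts after position(s) 1, 2, 5: nefenidefoeb
2. b -> p, d -> t, z -> s / _ #: fires at position(s) 12: nefenidefoep
3. o -> e, u -> i / F C0 _: fires at position(s) 10: nefenidefeep
surface: nefenidefeep

cell RANK=ma, ASPECT=ta:
underlying: ik-nidfo-eb
1. 0 -> e / C _ C: inserts after position(s) 2, 5: ikenidefoeb
2. b -> p, d -> t, z -> s / _ #: fires at position(s) 11: ikenidefoep
3. o -> e, u -> i / F C0 _: fires at position(s) 9: ikenidefeep
surface: ikenidefeep

cell RANK=ma, ASPECT=gu:
underlying: teg-nidfo-eb
1. 0 -> e / C _ C: inserts after position(s) 3, 6: tegenidefoeb
2. b -> p, d -> t, z -> s / _ #: fires at position(s) 12: tegenidefoep
3. o -> e, u -> i / F C0 _: fires at position(s) 10: tegenidefeep
surface: tegenidefeep

cell RANK=em, ASPECT=ta:
underlying: ik-nidfo-l
1. 0 -> e / C _ C: inserts after position(s) 2, 5: ikenidefol
2. b -> p, d -> t, z -> s / _ #: no change
3. o -> e, u -> i / F C0 _: fires at position(s) 9: ikenidefel
surface: ikenidefel


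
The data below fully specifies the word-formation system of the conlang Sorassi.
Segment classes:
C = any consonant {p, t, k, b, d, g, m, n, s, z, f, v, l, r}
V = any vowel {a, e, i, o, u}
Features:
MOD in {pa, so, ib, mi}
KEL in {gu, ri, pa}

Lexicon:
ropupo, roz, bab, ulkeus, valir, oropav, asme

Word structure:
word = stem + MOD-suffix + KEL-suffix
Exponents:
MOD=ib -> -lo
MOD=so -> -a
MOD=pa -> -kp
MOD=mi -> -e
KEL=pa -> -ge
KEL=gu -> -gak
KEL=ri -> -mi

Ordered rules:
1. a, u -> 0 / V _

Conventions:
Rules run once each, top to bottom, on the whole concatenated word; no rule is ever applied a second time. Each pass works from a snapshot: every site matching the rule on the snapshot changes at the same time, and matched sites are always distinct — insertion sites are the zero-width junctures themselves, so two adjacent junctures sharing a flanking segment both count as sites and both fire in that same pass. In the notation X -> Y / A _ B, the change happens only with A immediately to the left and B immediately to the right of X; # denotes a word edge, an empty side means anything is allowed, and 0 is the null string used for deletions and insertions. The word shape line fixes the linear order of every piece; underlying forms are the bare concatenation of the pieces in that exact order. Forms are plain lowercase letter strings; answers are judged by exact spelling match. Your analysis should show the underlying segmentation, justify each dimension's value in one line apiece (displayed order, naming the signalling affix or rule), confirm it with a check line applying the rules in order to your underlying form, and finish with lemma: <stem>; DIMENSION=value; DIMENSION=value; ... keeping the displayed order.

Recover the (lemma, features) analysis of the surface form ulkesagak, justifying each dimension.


underlying: ulkeus-a-gak
MOD=so - signalled by the affix -a
KEL=gu - signalled by the affix -gak
check: ulkeusagak -> ulkesagak
lemma: ulkeus; MOD=so; KEL=gu


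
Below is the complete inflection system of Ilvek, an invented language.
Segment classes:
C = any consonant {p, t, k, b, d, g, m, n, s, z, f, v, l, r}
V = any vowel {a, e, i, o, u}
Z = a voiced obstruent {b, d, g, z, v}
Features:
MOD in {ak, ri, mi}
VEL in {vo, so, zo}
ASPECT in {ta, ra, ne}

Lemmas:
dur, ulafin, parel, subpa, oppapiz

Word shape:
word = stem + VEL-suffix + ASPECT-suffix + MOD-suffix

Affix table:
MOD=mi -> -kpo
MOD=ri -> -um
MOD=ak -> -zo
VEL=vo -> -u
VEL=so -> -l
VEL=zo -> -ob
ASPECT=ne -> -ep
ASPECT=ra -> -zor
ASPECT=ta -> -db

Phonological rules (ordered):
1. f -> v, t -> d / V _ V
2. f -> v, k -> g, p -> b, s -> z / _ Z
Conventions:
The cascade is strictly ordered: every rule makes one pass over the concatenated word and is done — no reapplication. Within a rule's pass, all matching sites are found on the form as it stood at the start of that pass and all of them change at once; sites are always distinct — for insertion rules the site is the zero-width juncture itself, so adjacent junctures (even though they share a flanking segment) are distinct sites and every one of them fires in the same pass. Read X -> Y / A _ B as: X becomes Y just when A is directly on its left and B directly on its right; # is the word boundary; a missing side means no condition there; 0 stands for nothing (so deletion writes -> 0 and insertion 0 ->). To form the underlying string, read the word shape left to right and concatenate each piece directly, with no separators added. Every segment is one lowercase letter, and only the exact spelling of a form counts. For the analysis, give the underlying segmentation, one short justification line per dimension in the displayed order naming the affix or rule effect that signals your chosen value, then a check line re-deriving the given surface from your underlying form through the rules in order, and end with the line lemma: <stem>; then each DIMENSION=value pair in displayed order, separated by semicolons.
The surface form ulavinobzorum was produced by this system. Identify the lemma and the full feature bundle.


underlying: ulafin-ob-zor-um
MOD=ri - signalled by the affix -um
VEL=zo - signalled by the affix -ob
ASPECT=ra - signalled by the affix -zor
check: ulafinobzorum -> ulavinobzorum -> ulavinobzorum
lemma: ulafin; MOD=ri; VEL=zo; ASPECT=ra


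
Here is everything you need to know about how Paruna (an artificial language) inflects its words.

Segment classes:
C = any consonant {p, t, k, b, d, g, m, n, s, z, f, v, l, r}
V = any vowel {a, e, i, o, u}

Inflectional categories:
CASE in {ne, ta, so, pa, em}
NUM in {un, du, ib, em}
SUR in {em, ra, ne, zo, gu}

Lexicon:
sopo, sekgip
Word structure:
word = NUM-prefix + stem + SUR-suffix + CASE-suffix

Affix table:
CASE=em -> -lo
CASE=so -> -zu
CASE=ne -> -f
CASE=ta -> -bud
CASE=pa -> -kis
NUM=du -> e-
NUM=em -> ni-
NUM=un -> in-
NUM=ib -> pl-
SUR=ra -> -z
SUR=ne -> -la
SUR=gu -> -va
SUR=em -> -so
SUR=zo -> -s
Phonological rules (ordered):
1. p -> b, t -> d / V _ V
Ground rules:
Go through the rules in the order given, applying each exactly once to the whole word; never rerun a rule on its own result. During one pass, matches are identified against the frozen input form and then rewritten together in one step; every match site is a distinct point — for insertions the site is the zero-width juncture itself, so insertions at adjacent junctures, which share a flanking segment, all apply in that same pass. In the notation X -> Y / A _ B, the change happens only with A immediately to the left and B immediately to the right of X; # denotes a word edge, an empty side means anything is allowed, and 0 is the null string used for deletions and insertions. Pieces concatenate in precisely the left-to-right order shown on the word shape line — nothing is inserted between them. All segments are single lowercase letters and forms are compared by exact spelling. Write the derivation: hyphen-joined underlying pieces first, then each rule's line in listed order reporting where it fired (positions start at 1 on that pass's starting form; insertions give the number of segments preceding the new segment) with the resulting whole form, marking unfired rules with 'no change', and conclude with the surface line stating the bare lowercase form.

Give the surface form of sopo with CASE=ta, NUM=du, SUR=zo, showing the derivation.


underlying: e-sopo-s-bud
1. p -> b, t -> d / V _ V: fires at position(s) 4: esobosbud
surface: esobosbud


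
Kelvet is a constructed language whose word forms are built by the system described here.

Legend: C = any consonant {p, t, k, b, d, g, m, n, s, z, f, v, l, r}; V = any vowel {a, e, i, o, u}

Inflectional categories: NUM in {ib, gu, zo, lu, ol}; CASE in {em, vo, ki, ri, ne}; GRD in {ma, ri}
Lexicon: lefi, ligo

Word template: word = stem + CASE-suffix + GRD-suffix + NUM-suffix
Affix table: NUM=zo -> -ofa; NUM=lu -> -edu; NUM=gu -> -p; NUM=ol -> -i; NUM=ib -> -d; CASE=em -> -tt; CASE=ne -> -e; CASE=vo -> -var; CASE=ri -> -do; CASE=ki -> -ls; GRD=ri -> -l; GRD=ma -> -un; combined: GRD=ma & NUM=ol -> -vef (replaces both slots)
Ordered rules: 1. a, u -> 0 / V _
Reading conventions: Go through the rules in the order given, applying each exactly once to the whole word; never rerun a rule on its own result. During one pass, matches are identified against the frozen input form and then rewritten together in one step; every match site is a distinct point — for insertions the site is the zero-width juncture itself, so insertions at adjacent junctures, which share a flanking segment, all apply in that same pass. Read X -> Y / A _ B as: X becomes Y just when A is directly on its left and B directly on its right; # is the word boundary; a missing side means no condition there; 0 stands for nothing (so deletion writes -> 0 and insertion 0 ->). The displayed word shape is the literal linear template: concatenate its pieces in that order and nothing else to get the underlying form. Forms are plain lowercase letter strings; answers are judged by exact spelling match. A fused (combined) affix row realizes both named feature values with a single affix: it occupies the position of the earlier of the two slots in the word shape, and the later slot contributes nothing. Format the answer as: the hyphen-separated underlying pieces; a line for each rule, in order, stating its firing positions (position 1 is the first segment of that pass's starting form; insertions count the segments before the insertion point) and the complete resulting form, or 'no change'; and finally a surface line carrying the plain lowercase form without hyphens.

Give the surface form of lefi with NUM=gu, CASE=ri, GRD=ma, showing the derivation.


underlying: lefi-do-un-p
1. a, u -> 0 / V _: fires at position(s) 7: lefidonp
surface: lefidonp


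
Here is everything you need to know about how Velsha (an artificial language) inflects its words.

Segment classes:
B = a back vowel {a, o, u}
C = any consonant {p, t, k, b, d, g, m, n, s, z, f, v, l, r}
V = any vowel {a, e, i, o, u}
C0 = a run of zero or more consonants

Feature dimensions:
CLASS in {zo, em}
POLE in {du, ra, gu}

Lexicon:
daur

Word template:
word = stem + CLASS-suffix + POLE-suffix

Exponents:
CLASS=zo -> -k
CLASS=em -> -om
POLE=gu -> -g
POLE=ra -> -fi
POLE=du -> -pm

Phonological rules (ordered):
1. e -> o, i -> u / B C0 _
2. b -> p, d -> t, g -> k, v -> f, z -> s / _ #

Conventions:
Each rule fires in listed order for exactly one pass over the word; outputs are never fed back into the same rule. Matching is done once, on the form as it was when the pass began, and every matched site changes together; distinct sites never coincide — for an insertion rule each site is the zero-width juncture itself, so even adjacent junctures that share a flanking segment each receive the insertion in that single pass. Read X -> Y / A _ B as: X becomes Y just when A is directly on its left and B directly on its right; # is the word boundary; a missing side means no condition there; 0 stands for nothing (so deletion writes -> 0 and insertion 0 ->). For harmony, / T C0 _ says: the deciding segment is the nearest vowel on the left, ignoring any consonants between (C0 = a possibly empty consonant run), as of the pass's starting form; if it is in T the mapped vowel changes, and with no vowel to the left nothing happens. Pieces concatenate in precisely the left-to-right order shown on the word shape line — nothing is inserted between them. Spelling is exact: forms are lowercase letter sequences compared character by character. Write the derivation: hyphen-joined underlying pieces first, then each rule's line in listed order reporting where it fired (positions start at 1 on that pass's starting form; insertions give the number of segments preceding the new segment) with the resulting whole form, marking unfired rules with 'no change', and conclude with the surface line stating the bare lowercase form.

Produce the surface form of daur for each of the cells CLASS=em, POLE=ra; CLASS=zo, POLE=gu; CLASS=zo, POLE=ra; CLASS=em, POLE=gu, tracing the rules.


cell CLASS=em, POLE=ra:
underlying: daur-om-fi
1. e -> o, i -> u / B C0 _: fires at position(s) 8: dauromfu
2. b -> p, d -> t, g -> k, v -> f, z -> s / _ #: no change
surface: dauromfu

cell CLASS=zo, POLE=gu:
underlying: daur-k-g
1. e -> o, i -> u / B C0 _: no change
2. b -> p, d -> t, g -> k, v -> f, z -> s / _ #: fires at position(s) 6: daurkk
surface: daurkk

cell CLASS=zo, POLE=ra:
underlying: daur-k-fi
1. e -> o, i -> u / B C0 _: fires at position(s) 7: daurkfu
2. b -> p, d -> t, g -> k, v -> f, z -> s / _ #: no change
surface: daurkfu

cell CLASS=em, POLE=gu:
underlying: daur-om-g
1. e -> o, i -> u / B C0 _: no change
2. b -> p, d -> t, g -> k, v -> f, z -> s / _ #: fires at position(s) 7: dauromk
surface: dauromk


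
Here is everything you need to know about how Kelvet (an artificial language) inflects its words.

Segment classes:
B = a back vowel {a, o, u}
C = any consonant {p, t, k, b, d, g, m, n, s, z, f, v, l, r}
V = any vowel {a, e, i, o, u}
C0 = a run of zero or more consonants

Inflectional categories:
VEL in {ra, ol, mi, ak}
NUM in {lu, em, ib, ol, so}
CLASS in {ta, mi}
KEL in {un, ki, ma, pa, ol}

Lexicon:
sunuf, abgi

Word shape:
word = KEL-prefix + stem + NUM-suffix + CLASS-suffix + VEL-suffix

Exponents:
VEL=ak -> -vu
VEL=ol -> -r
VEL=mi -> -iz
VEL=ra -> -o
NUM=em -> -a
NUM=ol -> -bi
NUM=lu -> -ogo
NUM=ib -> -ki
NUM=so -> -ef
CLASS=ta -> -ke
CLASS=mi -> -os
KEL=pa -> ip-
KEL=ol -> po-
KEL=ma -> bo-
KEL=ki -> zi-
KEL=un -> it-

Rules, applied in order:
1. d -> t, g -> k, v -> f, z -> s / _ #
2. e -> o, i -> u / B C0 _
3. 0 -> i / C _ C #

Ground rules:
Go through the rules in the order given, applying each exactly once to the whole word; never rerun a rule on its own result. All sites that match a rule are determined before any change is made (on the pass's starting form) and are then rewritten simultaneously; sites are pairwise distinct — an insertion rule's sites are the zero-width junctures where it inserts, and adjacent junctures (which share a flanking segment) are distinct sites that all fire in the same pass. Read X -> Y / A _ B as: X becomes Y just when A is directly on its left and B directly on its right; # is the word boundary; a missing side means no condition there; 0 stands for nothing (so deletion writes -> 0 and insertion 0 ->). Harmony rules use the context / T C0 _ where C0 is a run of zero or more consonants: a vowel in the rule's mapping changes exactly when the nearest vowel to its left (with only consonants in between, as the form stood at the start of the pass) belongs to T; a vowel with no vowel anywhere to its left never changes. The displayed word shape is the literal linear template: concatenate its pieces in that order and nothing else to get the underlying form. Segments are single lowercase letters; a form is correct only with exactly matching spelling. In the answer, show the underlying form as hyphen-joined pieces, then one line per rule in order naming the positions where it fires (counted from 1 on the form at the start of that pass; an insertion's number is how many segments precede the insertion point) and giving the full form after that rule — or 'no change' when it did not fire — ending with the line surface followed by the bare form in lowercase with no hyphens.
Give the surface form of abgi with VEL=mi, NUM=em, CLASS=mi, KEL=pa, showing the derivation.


underlying: ip-abgi-a-os-iz
1. d -> t, g -> k, v -> f, z -> s / _ #: fires at position(s) 11: ipabgiaosis
2. e -> o, i -> u / B C0 _: fires at position(s) 6, 10: ipabguaosus
3. 0 -> i / C _ C #: no change
surface: ipabguaosus
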